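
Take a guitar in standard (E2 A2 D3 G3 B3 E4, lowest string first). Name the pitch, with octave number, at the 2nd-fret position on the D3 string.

E3

The open D3 string plus 2 semitones: D–D#–E.
No B→C boundary is crossed, so the octave stays at 3.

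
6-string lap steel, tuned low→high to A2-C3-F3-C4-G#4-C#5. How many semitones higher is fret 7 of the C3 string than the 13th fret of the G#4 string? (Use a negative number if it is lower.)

-26 semitones

C3 at fret 7 → G3 (MIDI 55); G#4 at fret 13 → A5 (MIDI 81).
55 − 81 = -26, so the two pitches are 26 semitones apart.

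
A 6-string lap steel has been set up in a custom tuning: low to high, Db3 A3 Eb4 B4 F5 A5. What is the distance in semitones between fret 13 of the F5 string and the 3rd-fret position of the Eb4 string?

F5 at fret 13 → Gb6 (MIDI 90); Eb4 at fret 3 → Gb4 (MIDI 66).
90 − 66 = 24, so the two pitches are 24 semitones apart, with Gb6 the higher.

24 semitones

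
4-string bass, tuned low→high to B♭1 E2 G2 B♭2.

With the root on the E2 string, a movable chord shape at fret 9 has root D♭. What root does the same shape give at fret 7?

B

Moving from fret 9 to fret 7 shifts the root by -2 semitones.
D♭ down 2 semitones is B.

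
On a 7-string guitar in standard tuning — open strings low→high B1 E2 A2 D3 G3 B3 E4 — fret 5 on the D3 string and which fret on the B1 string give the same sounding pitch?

D3 at fret 5 is D3 + 5 semitones = G3.
The open B1 string is 15 semitones below the open D3, so the same pitch on the B1 string lies at fret 5 + 15 = 20.

20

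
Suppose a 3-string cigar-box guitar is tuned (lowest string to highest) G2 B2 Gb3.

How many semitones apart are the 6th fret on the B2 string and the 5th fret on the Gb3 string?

6 semitones

B2 at fret 6 → F3 (MIDI 53); Gb3 at fret 5 → B3 (MIDI 59).
53 − 59 = -6, so the two pitches are 6 semitones apart, with B3 the higher.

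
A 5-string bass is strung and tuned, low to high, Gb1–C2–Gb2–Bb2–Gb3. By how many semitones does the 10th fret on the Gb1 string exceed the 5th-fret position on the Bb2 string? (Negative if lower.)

Gb1 at fret 10 → E2 (MIDI 40); Bb2 at fret 5 → Eb3 (MIDI 51).
40 − 51 = -11, so the two pitches are 11 semitones apart.

-11 semitones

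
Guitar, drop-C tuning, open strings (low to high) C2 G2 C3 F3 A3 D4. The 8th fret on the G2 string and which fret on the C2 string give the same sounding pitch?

15

G2 at fret 8 is G2 + 8 semitones = D#3.
The open C2 string is 7 semitones below the open G2, so the same pitch on the C2 string lies at fret 8 + 7 = 15.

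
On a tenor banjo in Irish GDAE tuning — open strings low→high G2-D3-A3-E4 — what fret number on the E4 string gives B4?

B4 is 7 semitones above the open E4 (E–F–F#–G–G#–A–A#–B), so it sits at fret 7.

7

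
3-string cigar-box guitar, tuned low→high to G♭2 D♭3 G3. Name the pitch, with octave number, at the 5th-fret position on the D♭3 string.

D♭3 is MIDI 49. Adding 5 gives 54, which is G♭3.
(Equivalently spelled F♯3.)

G♭3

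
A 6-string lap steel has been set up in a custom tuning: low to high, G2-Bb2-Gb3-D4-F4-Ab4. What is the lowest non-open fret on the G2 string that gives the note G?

12

From G2, count semitones up the chromatic scale until reaching G: G–Ab–A–Bb–…–F–Gb–G — 12 steps.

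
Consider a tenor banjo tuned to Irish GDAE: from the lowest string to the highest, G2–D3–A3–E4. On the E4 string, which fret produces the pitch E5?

12

E5 is 12 semitones above the open E4 (E–F–F#–G–…–D–D#–E), so it sits at fret 12.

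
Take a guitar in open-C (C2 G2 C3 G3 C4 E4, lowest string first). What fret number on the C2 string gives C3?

C3 is 12 semitones above the open C2 (C–C#–D–D#–…–A#–B–C), so it sits at fret 12.

12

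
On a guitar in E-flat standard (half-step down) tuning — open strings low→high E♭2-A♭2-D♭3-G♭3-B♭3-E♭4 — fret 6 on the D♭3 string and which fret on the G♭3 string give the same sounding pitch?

1

D♭3 at fret 6 is D♭3 + 6 semitones = G3.
The open G♭3 string is 5 semitones above the open D♭3, so the same pitch on the G♭3 string lies at fret 6 − 5 = 1.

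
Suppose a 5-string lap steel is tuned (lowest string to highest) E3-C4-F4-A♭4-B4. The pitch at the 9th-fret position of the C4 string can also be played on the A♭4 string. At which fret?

C4 at fret 9 is C4 + 9 semitones = A4.
The open A♭4 string is 8 semitones above the open C4, so the same pitch on the A♭4 string lies at fret 9 − 8 = 1.

1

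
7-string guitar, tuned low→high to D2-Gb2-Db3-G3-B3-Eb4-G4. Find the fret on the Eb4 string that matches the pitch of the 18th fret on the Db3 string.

Db3 at fret 18 is Db3 + 18 semitones = G4.
The open Eb4 string is 14 semitones above the open Db3, so the same pitch on the Eb4 string lies at fret 18 − 14 = 4.

4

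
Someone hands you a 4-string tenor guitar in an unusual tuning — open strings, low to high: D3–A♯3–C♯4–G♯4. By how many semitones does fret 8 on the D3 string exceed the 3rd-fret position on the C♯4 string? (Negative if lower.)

-6 semitones

D3 at fret 8 → A♯3 (MIDI 58); C♯4 at fret 3 → E4 (MIDI 64).
58 − 64 = -6, so the two pitches are 6 semitones apart.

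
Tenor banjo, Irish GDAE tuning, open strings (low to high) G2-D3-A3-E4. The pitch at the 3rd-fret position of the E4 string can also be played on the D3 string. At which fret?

17

E4 at fret 3 is E4 + 3 semitones = G4.
The open D3 string is 14 semitones below the open E4, so the same pitch on the D3 string lies at fret 3 + 14 = 17.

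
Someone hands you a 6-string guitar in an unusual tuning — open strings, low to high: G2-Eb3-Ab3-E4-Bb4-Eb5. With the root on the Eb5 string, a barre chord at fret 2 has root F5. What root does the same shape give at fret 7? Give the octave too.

Moving from fret 2 to fret 7 shifts the root by 5 semitones.
F5 up 5 semitones is Bb5.

Bb5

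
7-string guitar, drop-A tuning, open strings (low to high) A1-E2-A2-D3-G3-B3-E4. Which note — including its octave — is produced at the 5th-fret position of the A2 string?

The open A2 string plus 5 semitones: A–A#–B–C–C#–D.
The walk passes from B into C once, so the octave number goes from 2 to 3.

D3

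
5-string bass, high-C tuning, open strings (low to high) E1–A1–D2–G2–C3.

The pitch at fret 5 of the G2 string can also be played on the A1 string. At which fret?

15

Fret 5 on G2 is MIDI 43 + 5 = 48 (C3). On the A1 string (open MIDI 33), that pitch is 48 − 33 = fret 15.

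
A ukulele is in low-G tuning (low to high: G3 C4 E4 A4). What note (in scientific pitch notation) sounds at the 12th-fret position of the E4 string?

E5

E4 is MIDI 64. Adding 12 gives 76, which is E5.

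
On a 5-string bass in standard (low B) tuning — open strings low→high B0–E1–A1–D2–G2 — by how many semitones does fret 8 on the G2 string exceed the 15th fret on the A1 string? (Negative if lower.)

3 semitones

G2 at fret 8 → D#3 (MIDI 51); A1 at fret 15 → C3 (MIDI 48).
51 − 48 = 3, so the two pitches are 3 semitones apart.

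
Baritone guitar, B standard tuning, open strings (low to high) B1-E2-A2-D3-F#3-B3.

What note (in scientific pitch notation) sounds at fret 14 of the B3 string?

C#5

The open B3 string plus 14 semitones: B–C–C#–D–…–B–C–C#.
The walk passes from B into C 2 times, so the octave number goes from 3 to 5.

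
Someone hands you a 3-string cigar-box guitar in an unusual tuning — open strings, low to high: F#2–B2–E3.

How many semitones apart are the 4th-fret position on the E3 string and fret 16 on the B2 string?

7 semitones

E3 at fret 4 → G#3 (MIDI 56); B2 at fret 16 → D#4 (MIDI 63).
56 − 63 = -7, so the two pitches are 7 semitones apart, with D#4 the higher.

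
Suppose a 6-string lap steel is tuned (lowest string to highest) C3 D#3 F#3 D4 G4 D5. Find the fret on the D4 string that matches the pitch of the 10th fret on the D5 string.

Fret 10 on D5 is MIDI 74 + 10 = 84 (C6). On the D4 string (open MIDI 62), that pitch is 84 − 62 = fret 22.

22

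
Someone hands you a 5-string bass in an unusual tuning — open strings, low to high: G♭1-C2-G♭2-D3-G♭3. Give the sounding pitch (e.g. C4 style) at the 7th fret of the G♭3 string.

D♭4

Each fret is one semitone, so G♭3 + 7 = D♭4.
(Equivalently spelled C♯4.)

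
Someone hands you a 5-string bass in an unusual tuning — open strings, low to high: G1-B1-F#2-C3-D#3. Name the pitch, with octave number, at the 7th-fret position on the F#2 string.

Each fret is one semitone, so F#2 + 7 = C#3.

C#3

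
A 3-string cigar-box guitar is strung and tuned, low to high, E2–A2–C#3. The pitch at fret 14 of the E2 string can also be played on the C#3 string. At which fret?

E2 at fret 14 is E2 + 14 semitones = F#3.
The open C#3 string is 9 semitones above the open E2, so the same pitch on the C#3 string lies at fret 14 − 9 = 5.

5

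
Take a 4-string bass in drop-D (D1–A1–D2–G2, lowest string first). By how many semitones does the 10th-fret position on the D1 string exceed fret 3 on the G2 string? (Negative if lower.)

-10 semitones

D1 at fret 10 → C2 (MIDI 36); G2 at fret 3 → A#2 (MIDI 46).
36 − 46 = -10, so the two pitches are 10 semitones apart.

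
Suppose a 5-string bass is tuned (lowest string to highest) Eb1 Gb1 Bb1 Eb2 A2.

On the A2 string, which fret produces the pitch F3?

8

F3 is 8 semitones above the open A2 (A–Bb–B–C–Db–D–Eb–E–F), so it sits at fret 8.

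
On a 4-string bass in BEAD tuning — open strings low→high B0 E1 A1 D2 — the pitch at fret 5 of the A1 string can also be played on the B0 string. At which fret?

Fret 5 on A1 is MIDI 33 + 5 = 38 (D2). On the B0 string (open MIDI 23), that pitch is 38 − 23 = fret 15.

15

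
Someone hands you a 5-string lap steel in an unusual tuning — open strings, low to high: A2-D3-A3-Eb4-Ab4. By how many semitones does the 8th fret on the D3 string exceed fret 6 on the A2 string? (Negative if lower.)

7 semitones

D3 at fret 8 → Bb3 (MIDI 58); A2 at fret 6 → Eb3 (MIDI 51).
58 − 51 = 7, so the two pitches are 7 semitones apart.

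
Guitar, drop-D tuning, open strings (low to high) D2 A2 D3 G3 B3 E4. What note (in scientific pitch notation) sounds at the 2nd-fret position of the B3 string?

C#4

Each fret is one semitone, so B3 + 2 = C#4.
(Equivalently spelled Db4.)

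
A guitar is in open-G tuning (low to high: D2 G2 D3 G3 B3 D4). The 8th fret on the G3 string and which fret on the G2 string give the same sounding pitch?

G3 at fret 8 is G3 + 8 semitones = D#4.
The open G2 string is 12 semitones below the open G3, so the same pitch on the G2 string lies at fret 8 + 12 = 20.

20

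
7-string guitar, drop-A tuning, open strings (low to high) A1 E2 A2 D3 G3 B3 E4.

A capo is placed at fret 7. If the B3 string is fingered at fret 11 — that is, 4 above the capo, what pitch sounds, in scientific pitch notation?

A#4

The capo raises the open B3 by 7 semitones to F#4; fretting 4 more gives B3 + 7 + 4 = B3 + 11 semitones = A#4.
(Also written Bb.)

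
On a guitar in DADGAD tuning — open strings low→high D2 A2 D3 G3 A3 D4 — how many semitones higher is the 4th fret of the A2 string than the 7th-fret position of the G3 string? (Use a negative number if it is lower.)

-13 semitones

A2 at fret 4 → C#3 (MIDI 49); G3 at fret 7 → D4 (MIDI 62).
49 − 62 = -13, so the two pitches are 13 semitones apart.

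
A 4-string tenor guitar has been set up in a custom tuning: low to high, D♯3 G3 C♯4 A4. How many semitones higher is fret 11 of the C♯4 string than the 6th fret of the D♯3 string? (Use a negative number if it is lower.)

C♯4 at fret 11 → C5 (MIDI 72); D♯3 at fret 6 → A3 (MIDI 57).
72 − 57 = 15, so the two pitches are 15 semitones apart.

15 semitones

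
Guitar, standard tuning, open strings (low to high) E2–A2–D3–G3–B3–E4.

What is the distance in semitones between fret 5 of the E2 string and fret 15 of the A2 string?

E2 at fret 5 → A2 (MIDI 45); A2 at fret 15 → C4 (MIDI 60).
45 − 60 = -15, so the two pitches are 15 semitones apart, with C4 the higher.

15 semitones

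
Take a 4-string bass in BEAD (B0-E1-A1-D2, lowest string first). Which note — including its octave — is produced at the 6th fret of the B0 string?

F1

B0 is MIDI 23. Adding 6 gives 29, which is F1.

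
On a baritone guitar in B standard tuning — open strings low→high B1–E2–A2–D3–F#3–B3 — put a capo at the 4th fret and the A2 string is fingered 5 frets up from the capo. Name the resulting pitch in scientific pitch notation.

F#3

The capo raises the open A2 by 4 semitones to C#3; fretting 5 more gives A2 + 4 + 5 = A2 + 9 semitones = F#3.
(Also written Gb.)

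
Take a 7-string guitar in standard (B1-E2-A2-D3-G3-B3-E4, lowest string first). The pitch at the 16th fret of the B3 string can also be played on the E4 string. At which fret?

B3 at fret 16 is B3 + 16 semitones = D#5.
The open E4 string is 5 semitones above the open B3, so the same pitch on the E4 string lies at fret 16 − 5 = 11.

11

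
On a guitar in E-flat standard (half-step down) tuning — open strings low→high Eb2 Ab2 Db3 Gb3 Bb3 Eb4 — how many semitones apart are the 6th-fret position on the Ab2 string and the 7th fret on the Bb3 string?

Ab2 at fret 6 → D3 (MIDI 50); Bb3 at fret 7 → F4 (MIDI 65).
50 − 65 = -15, so the two pitches are 15 semitones apart, with F4 the higher.

15 semitones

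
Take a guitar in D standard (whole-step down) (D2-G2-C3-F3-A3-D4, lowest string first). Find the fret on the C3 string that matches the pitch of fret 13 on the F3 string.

18

F3 at fret 13 is F3 + 13 semitones = F♯4.
The open C3 string is 5 semitones below the open F3, so the same pitch on the C3 string lies at fret 13 + 5 = 18.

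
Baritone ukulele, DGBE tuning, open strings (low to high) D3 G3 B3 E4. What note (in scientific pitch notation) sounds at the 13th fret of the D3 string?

D♯4

D3 is MIDI 50. Adding 13 gives 63, which is D♯4.
(Equivalently spelled E♭4.)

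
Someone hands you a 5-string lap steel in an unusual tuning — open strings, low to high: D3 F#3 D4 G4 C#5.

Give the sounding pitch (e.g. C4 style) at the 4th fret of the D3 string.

F#3

The open D3 string plus 4 semitones: D–D#–E–F–F#.
No B→C boundary is crossed, so the octave stays at 3.
(Equivalently spelled Gb3.)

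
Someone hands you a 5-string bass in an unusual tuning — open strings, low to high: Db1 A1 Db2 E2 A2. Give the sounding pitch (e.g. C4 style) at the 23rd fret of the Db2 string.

Db2 is MIDI 37. Adding 23 gives 60, which is C4.

C4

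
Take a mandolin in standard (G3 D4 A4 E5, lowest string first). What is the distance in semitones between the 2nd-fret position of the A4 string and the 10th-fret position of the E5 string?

15 semitones

A4 at fret 2 → B4 (MIDI 71); E5 at fret 10 → D6 (MIDI 86).
71 − 86 = -15, so the two pitches are 15 semitones apart, with D6 the higher.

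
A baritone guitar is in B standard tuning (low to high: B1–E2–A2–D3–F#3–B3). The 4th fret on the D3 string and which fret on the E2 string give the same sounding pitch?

D3 at fret 4 is D3 + 4 semitones = F#3.
The open E2 string is 10 semitones below the open D3, so the same pitch on the E2 string lies at fret 4 + 10 = 14.

14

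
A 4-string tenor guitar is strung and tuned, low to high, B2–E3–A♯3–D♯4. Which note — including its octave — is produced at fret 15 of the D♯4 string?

D♯4 is MIDI 63. Adding 15 gives 78, which is F♯5.
(Equivalently spelled G♭5.)

F♯5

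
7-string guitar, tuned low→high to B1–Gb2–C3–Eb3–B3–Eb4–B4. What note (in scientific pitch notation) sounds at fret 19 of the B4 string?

Gb6

The open B4 string plus 19 semitones: B–C–Db–D–…–E–F–Gb.
The walk passes from B into C 2 times, so the octave number goes from 4 to 6.
(Equivalently spelled F#6.)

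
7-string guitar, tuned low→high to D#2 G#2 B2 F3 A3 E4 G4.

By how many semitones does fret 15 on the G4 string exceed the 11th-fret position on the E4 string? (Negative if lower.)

7 semitones

G4 at fret 15 → A#5 (MIDI 82); E4 at fret 11 → D#5 (MIDI 75).
82 − 75 = 7, so the two pitches are 7 semitones apart.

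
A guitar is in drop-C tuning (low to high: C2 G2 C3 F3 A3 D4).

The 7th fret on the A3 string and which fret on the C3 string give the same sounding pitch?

A3 at fret 7 is A3 + 7 semitones = E4.
The open C3 string is 9 semitones below the open A3, so the same pitch on the C3 string lies at fret 7 + 9 = 16.

16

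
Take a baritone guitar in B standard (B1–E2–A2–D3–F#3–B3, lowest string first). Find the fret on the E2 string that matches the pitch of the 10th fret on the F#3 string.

24

Fret 10 on F#3 is MIDI 54 + 10 = 64 (E4). On the E2 string (open MIDI 40), that pitch is 64 − 40 = fret 24.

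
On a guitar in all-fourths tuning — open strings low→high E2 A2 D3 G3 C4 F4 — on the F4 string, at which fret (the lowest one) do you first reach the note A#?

From F4, count semitones up the chromatic scale until reaching A#: F–F#–G–G#–A–A# — 5 steps.

5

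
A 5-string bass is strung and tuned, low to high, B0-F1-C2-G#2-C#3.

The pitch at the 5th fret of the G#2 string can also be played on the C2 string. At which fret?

G#2 at fret 5 is G#2 + 5 semitones = C#3.
The open C2 string is 8 semitones below the open G#2, so the same pitch on the C2 string lies at fret 5 + 8 = 13.

13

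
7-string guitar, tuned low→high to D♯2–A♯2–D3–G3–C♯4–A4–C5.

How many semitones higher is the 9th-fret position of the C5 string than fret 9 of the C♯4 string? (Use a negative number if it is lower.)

C5 at fret 9 → A5 (MIDI 81); C♯4 at fret 9 → A♯4 (MIDI 70).
81 − 70 = 11, so the two pitches are 11 semitones apart.

11 semitones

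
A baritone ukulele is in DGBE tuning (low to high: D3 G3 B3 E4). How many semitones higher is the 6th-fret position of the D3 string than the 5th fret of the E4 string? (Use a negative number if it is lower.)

D3 at fret 6 → G#3 (MIDI 56); E4 at fret 5 → A4 (MIDI 69).
56 − 69 = -13, so the two pitches are 13 semitones apart.

-13 semitones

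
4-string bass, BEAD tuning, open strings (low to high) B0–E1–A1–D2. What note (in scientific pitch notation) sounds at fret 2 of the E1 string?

F#1

Each fret is one semitone, so E1 + 2 = F#1.
(Equivalently spelled Gb1.)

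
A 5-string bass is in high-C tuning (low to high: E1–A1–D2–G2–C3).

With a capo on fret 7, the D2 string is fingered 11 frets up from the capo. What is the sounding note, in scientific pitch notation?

The capo raises the open D2 by 7 semitones to A2; fretting 11 more gives D2 + 7 + 11 = D2 + 18 semitones = G#3.
(Also written Ab.)

G#3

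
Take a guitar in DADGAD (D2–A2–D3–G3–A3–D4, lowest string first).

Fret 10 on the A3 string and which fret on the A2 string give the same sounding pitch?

22

Fret 10 on A3 is MIDI 57 + 10 = 67 (G4). On the A2 string (open MIDI 45), that pitch is 67 − 45 = fret 22.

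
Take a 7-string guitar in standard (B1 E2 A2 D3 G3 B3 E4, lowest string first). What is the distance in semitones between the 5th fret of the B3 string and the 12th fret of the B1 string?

17 semitones

B3 at fret 5 → E4 (MIDI 64); B1 at fret 12 → B2 (MIDI 47).
64 − 47 = 17, so the two pitches are 17 semitones apart, with E4 the higher.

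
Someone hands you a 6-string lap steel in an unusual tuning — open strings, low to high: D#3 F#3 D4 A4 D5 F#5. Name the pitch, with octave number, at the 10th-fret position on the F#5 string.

F#5 is MIDI 78. Adding 10 gives 88, which is E6.

E6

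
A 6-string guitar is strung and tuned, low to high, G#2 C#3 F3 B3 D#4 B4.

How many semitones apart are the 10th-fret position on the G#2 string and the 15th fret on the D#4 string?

24 semitones

G#2 at fret 10 → F#3 (MIDI 54); D#4 at fret 15 → F#5 (MIDI 78).
54 − 78 = -24, so the two pitches are 24 semitones apart, with F#5 the higher.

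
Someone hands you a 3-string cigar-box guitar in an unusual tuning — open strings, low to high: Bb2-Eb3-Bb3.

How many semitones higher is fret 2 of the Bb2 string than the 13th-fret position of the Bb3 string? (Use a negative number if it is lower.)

-23 semitones

Bb2 at fret 2 → C3 (MIDI 48); Bb3 at fret 13 → B4 (MIDI 71).
48 − 71 = -23, so the two pitches are 23 semitones apart.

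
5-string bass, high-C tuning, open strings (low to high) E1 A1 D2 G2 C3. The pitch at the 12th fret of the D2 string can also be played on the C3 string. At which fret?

Fret 12 on D2 is MIDI 38 + 12 = 50 (D3). On the C3 string (open MIDI 48), that pitch is 50 − 48 = fret 2.

2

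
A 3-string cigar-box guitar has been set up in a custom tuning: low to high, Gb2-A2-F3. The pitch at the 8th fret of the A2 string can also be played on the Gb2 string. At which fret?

A2 at fret 8 is A2 + 8 semitones = F3.
The open Gb2 string is 3 semitones below the open A2, so the same pitch on the Gb2 string lies at fret 8 + 3 = 11.

11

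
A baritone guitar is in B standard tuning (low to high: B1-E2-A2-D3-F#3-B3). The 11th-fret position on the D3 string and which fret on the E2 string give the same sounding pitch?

D3 at fret 11 is D3 + 11 semitones = C#4.
The open E2 string is 10 semitones below the open D3, so the same pitch on the E2 string lies at fret 11 + 10 = 21.

21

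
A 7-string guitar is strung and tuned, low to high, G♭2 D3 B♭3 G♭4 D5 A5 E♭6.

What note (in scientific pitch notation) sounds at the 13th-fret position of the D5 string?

D5 is MIDI 74. Adding 13 gives 87, which is E♭6.
(Equivalently spelled D♯6.)

E♭6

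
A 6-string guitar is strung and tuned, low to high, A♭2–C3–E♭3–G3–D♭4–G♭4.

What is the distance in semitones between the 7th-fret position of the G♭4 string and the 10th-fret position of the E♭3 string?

12 semitones

G♭4 at fret 7 → D♭5 (MIDI 73); E♭3 at fret 10 → D♭4 (MIDI 61).
73 − 61 = 12, so the two pitches are 12 semitones apart, with D♭5 the higher.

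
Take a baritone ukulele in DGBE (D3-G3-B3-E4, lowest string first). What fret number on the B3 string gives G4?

G4 is 8 semitones above the open B3 (B–C–C#–D–D#–E–F–F#–G), so it sits at fret 8.

8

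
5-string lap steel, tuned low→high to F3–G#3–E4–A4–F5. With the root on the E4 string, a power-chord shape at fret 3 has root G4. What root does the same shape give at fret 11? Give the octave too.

Moving from fret 3 to fret 11 shifts the root by 8 semitones.
G4 up 8 semitones is D#5.

D#5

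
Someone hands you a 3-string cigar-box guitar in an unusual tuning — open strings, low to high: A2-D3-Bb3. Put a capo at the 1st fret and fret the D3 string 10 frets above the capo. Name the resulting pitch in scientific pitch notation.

Db4

The capo raises the open D3 by 1 semitone to Eb3; fretting 10 more gives D3 + 1 + 10 = D3 + 11 semitones = Db4.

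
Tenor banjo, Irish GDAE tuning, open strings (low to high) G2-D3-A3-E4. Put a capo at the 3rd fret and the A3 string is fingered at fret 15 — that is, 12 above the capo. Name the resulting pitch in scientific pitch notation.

The capo raises the open A3 by 3 semitones to C4; fretting 12 more gives A3 + 3 + 12 = A3 + 15 semitones = C5.

C5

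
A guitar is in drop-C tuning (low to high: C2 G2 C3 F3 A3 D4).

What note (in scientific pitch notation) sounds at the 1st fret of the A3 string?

A3 is MIDI 57. Adding 1 gives 58, which is A#3.
(Equivalently spelled Bb3.)

A#3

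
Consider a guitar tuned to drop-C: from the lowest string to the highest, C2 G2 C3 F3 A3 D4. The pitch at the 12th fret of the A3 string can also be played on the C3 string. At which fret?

A3 at fret 12 is A3 + 12 semitones = A4.
The open C3 string is 9 semitones below the open A3, so the same pitch on the C3 string lies at fret 12 + 9 = 21.

21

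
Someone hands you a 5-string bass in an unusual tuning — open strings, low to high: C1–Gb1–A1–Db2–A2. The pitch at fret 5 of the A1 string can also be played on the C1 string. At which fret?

14

A1 at fret 5 is A1 + 5 semitones = D2.
The open C1 string is 9 semitones below the open A1, so the same pitch on the C1 string lies at fret 5 + 9 = 14.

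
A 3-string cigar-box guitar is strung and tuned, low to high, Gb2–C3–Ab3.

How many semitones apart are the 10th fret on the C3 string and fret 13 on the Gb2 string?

C3 at fret 10 → Bb3 (MIDI 58); Gb2 at fret 13 → G3 (MIDI 55).
58 − 55 = 3, so the two pitches are 3 semitones apart, with Bb3 the higher.

3 semitones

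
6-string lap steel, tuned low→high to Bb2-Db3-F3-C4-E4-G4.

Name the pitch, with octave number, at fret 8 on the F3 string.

Db4

The open F3 string plus 8 semitones: F–Gb–G–Ab–A–Bb–B–C–Db.
The walk passes from B into C once, so the octave number goes from 3 to 4.
(Equivalently spelled C#4.)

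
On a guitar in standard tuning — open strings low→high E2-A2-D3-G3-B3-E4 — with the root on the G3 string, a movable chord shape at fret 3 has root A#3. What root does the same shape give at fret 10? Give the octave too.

F4

Moving from fret 3 to fret 10 shifts the root by 7 semitones.
A#3 up 7 semitones is F4.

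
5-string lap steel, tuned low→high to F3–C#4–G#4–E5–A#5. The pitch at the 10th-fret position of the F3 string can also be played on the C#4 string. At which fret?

F3 at fret 10 is F3 + 10 semitones = D#4.
The open C#4 string is 8 semitones above the open F3, so the same pitch on the C#4 string lies at fret 10 − 8 = 2.

2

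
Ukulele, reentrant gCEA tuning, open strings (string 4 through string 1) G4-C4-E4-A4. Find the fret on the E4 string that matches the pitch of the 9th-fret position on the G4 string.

Fret 9 on G4 is MIDI 67 + 9 = 76 (E5). On the E4 string (open MIDI 64), that pitch is 76 − 64 = fret 12.

12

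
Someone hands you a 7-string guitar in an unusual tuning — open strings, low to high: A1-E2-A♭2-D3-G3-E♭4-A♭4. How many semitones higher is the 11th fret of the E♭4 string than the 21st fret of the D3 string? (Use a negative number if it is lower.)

3 semitones

E♭4 at fret 11 → D5 (MIDI 74); D3 at fret 21 → B4 (MIDI 71).
74 − 71 = 3, so the two pitches are 3 semitones apart.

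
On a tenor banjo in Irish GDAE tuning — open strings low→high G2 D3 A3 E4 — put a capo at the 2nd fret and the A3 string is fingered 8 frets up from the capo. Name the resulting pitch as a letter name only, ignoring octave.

G

The capo raises the open A3 by 2 semitones to B3; fretting 8 more gives A3 + 2 + 8 = A3 + 10 semitones, landing on G.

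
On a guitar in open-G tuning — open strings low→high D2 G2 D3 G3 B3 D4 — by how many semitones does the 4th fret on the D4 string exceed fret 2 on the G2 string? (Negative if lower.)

21 semitones

D4 at fret 4 → F♯4 (MIDI 66); G2 at fret 2 → A2 (MIDI 45).
66 − 45 = 21, so the two pitches are 21 semitones apart.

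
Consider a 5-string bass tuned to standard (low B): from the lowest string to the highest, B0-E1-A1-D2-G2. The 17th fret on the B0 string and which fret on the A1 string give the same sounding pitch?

Fret 17 on B0 is MIDI 23 + 17 = 40 (E2). On the A1 string (open MIDI 33), that pitch is 40 − 33 = fret 7.

7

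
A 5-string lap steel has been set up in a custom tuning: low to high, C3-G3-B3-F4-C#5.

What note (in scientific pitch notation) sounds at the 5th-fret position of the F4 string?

Each fret is one semitone, so F4 + 5 = A#4.

A#4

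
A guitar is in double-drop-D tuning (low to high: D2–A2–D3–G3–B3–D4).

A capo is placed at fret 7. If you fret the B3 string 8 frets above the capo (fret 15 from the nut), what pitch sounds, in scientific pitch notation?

The capo raises the open B3 by 7 semitones to F#4; fretting 8 more gives B3 + 7 + 8 = B3 + 15 semitones = D5.

D5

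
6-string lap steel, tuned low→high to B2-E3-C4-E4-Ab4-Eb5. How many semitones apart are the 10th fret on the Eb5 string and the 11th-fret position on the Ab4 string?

6 semitones

Eb5 at fret 10 → Db6 (MIDI 85); Ab4 at fret 11 → G5 (MIDI 79).
85 − 79 = 6, so the two pitches are 6 semitones apart, with Db6 the higher.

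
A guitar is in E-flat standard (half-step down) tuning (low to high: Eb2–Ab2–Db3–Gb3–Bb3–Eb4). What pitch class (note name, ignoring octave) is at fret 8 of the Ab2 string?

E

Ab2 is MIDI 44. Adding 8 gives 52; 52 mod 12 = 4, i.e. E.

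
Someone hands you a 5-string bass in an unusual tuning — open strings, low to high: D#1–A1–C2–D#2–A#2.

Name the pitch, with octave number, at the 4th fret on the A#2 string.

Each fret is one semitone, so A#2 + 4 = D3.

D3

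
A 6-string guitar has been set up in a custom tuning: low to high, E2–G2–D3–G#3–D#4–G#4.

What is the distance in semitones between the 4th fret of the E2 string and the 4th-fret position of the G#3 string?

16 semitones

E2 at fret 4 → G#2 (MIDI 44); G#3 at fret 4 → C4 (MIDI 60).
44 − 60 = -16, so the two pitches are 16 semitones apart, with C4 the higher.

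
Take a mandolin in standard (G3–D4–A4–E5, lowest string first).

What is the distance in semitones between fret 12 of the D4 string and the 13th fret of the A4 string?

8 semitones

D4 at fret 12 → D5 (MIDI 74); A4 at fret 13 → A#5 (MIDI 82).
74 − 82 = -8, so the two pitches are 8 semitones apart, with A#5 the higher.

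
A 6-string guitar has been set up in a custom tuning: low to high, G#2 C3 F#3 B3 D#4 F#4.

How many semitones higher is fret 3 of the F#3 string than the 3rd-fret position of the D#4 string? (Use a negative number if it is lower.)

F#3 at fret 3 → A3 (MIDI 57); D#4 at fret 3 → F#4 (MIDI 66).
57 − 66 = -9, so the two pitches are 9 semitones apart.

-9 semitones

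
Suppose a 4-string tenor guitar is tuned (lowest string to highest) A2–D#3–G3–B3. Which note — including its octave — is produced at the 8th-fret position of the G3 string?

D#4

The open G3 string plus 8 semitones: G–G#–A–A#–B–C–C#–D–D#.
The walk passes from B into C once, so the octave number goes from 3 to 4.
(Equivalently spelled Eb4.)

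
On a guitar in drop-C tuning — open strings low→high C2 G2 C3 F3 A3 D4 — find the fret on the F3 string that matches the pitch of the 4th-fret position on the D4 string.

13

Fret 4 on D4 is MIDI 62 + 4 = 66 (F#4). On the F3 string (open MIDI 53), that pitch is 66 − 53 = fret 13.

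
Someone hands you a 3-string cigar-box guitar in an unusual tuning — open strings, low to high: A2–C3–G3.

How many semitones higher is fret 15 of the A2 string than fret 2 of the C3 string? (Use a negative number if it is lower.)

10 semitones

A2 at fret 15 → C4 (MIDI 60); C3 at fret 2 → D3 (MIDI 50).
60 − 50 = 10, so the two pitches are 10 semitones apart.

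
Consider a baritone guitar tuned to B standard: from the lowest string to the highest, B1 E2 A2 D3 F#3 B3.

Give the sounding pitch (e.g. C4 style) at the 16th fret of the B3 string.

Each fret is one semitone, so B3 + 16 = D#5.

D#5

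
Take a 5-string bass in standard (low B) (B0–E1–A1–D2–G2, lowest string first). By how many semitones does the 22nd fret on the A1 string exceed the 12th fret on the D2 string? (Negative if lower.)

5 semitones

A1 at fret 22 → G3 (MIDI 55); D2 at fret 12 → D3 (MIDI 50).
55 − 50 = 5, so the two pitches are 5 semitones apart.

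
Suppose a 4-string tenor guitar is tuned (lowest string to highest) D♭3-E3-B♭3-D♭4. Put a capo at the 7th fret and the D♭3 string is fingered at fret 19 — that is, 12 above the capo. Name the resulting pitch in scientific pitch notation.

A♭4

The capo raises the open D♭3 by 7 semitones to A♭3; fretting 12 more gives D♭3 + 7 + 12 = D♭3 + 19 semitones = A♭4.
(Also written G♯.)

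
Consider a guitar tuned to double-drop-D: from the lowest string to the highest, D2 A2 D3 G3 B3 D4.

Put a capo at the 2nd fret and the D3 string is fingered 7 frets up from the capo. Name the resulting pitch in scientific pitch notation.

The capo raises the open D3 by 2 semitones to E3; fretting 7 more gives D3 + 2 + 7 = D3 + 9 semitones = B3.

B3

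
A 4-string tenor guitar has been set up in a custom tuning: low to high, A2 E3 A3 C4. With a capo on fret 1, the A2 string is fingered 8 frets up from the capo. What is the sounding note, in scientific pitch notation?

F♯3

The capo raises the open A2 by 1 semitone to A♯2; fretting 8 more gives A2 + 1 + 8 = A2 + 9 semitones = F♯3.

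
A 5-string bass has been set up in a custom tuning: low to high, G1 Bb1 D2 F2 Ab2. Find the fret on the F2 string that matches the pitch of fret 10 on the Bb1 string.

3

Bb1 at fret 10 is Bb1 + 10 semitones = Ab2.
The open F2 string is 7 semitones above the open Bb1, so the same pitch on the F2 string lies at fret 10 − 7 = 3.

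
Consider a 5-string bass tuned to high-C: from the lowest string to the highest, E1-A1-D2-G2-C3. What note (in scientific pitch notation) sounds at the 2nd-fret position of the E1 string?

E1 is MIDI 28. Adding 2 gives 30, which is F#1.
(Equivalently spelled Gb1.)

F#1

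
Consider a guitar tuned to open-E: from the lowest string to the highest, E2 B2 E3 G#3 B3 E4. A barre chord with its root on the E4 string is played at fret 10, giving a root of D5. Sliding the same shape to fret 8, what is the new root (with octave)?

Moving from fret 10 to fret 8 shifts the root by -2 semitones.
D5 down 2 semitones is C5.

C5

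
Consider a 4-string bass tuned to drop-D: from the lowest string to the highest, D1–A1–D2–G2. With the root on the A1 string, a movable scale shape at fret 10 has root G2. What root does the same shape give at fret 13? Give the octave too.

Moving from fret 10 to fret 13 shifts the root by 3 semitones.
G2 up 3 semitones is A♯2.

A♯2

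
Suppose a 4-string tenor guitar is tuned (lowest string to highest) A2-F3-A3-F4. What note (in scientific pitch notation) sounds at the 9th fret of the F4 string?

The open F4 string plus 9 semitones: F–F#–G–G#–A–A#–B–C–C#–D.
The walk passes from B into C once, so the octave number goes from 4 to 5.

D5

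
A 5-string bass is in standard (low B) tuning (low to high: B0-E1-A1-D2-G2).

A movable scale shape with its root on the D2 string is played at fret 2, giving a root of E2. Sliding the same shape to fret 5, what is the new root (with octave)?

G2

Moving from fret 2 to fret 5 shifts the root by 3 semitones.
E2 up 3 semitones is G2.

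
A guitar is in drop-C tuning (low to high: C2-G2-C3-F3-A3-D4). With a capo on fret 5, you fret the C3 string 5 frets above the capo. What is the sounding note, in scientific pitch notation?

A#3

The capo raises the open C3 by 5 semitones to F3; fretting 5 more gives C3 + 5 + 5 = C3 + 10 semitones = A#3.
(Also written Bb.)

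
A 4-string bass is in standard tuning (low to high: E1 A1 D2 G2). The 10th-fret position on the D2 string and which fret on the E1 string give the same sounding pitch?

20

Fret 10 on D2 is MIDI 38 + 10 = 48 (C3). On the E1 string (open MIDI 28), that pitch is 48 − 28 = fret 20.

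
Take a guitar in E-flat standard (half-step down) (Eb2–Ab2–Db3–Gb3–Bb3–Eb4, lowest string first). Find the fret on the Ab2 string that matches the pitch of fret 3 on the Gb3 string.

Fret 3 on Gb3 is MIDI 54 + 3 = 57 (A3). On the Ab2 string (open MIDI 44), that pitch is 57 − 44 = fret 13.

13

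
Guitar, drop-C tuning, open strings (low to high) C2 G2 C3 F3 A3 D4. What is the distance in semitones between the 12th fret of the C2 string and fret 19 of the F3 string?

24 semitones

C2 at fret 12 → C3 (MIDI 48); F3 at fret 19 → C5 (MIDI 72).
48 − 72 = -24, so the two pitches are 24 semitones apart, with C5 the higher.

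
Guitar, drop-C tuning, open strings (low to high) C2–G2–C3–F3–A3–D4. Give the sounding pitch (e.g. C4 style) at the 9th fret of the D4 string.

D4 is MIDI 62. Adding 9 gives 71, which is B4.

B4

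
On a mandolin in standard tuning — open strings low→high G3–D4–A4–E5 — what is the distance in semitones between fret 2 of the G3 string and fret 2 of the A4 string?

G3 at fret 2 → A3 (MIDI 57); A4 at fret 2 → B4 (MIDI 71).
57 − 71 = -14, so the two pitches are 14 semitones apart, with B4 the higher.

14 semitones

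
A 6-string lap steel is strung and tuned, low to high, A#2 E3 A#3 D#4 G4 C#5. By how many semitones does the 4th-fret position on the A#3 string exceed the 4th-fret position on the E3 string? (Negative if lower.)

6 semitones

A#3 at fret 4 → D4 (MIDI 62); E3 at fret 4 → G#3 (MIDI 56).
62 − 56 = 6, so the two pitches are 6 semitones apart.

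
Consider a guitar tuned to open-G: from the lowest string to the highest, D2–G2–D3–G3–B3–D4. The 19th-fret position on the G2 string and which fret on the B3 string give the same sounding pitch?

3

G2 at fret 19 is G2 + 19 semitones = D4.
The open B3 string is 16 semitones above the open G2, so the same pitch on the B3 string lies at fret 19 − 16 = 3.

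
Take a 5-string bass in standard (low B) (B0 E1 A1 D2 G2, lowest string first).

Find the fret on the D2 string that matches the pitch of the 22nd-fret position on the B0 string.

7

Fret 22 on B0 is MIDI 23 + 22 = 45 (A2). On the D2 string (open MIDI 38), that pitch is 45 − 38 = fret 7.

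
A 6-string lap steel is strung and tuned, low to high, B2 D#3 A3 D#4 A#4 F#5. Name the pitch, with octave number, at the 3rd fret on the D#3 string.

F#3

Each fret is one semitone, so D#3 + 3 = F#3.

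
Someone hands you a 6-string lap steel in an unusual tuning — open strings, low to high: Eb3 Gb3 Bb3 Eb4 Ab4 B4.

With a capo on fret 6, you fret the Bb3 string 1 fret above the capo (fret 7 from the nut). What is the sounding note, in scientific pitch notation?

The capo raises the open Bb3 by 6 semitones to E4; fretting 1 more gives Bb3 + 6 + 1 = Bb3 + 7 semitones = F4.

F4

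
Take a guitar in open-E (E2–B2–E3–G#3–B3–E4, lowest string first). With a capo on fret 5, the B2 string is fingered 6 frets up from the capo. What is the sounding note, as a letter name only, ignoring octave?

The capo raises the open B2 by 5 semitones to E3; fretting 6 more gives B2 + 5 + 6 = B2 + 11 semitones, landing on A#.
(Also written Bb.)

A#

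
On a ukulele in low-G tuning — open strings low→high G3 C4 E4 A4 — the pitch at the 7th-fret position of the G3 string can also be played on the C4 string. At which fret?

Fret 7 on G3 is MIDI 55 + 7 = 62 (D4). On the C4 string (open MIDI 60), that pitch is 62 − 60 = fret 2.

2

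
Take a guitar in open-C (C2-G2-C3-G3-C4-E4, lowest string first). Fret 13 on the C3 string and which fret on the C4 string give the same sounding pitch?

1

C3 at fret 13 is C3 + 13 semitones = C#4.
The open C4 string is 12 semitones above the open C3, so the same pitch on the C4 string lies at fret 13 − 12 = 1.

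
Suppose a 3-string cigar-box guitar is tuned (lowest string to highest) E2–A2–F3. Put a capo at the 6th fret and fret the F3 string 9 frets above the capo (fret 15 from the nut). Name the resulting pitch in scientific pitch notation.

G♯4

The capo raises the open F3 by 6 semitones to B3; fretting 9 more gives F3 + 6 + 9 = F3 + 15 semitones = G♯4.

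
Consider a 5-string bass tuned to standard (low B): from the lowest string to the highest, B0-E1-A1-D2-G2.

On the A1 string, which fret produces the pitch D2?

D2 is 5 semitones above the open A1 (A–A#–B–C–C#–D), so it sits at fret 5.

5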